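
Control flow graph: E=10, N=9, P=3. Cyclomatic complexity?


Formula: V(G) = E - N + 2P
V(G) = 10 - 9 + 2*3
V(G) = 1 + 6
V(G) = 7

7


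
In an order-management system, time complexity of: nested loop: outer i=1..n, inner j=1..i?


Reasoning: triangle: n(n+1)/2 ~ n^2/2
Complexity: O(n^2)

O(n^2)


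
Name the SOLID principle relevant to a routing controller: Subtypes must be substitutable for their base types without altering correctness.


This describes the Liskov Substitution Principle (LSP)

Liskov Substitution Principle (LSP)


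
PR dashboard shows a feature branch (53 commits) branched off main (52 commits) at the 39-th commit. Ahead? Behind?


Common ancestor: commit #39
feature commits after divergence: 53 - 39 = 14
main commits after divergence: 52 - 39 = 13
feature is 14 commits ahead of main
main is 13 commits ahead of feature

feature ahead: 14, main ahead: 13


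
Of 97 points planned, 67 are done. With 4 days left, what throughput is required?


Formula: Required rate = Remaining points / Days left
Remaining = 97 - 67 = 30 points
Required rate = 30 / 4 = 7.5 points/day

7.5 points/day


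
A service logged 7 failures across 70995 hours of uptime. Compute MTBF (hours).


Formula: MTBF = Total operating time / Number of failures
MTBF = 70995 / 7
MTBF = 10142.14 hours

10142.14 hours


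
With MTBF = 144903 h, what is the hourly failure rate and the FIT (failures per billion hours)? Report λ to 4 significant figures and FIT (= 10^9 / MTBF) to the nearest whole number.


Formula: λ = 1 / MTBF; FIT = λ × 1e9 = 1e9 / MTBF
λ = 1 / 144903 ≈ 6.901e-06 failures/hour
FIT = 1e9 / 144903 ≈ 6901 failures per 1e9 hours (nearest whole number)

λ = 6.901e-06 /h, FIT = 6901


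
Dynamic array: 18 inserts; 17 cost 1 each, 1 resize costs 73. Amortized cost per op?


Formula: Amortized cost = Total cost / Operations
Total cost = (17 * 1) + (1 * 73)
Total cost = 17 + 73 = 90
Amortized = 90 / 18 = 5.0

5.0


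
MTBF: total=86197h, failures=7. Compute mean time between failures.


Formula: MTBF = Total operating time / Number of failures
MTBF = 86197 / 7
MTBF = 12313.86 hours

12313.86 hours


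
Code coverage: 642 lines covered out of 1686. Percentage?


Coverage = covered / total * 100
Coverage = 642 / 1686 * 100
Coverage = 38.08%

38.08%


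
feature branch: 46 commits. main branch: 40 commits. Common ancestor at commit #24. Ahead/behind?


Common ancestor: commit #24
feature commits after divergence: 46 - 24 = 22
main commits after divergence: 40 - 24 = 16
feature is 22 commits ahead of main
main is 16 commits ahead of feature

feature ahead: 22, main ahead: 16


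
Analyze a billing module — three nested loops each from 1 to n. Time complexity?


Reasoning: three levels of nesting over n
Complexity: O(n^3)

O(n^3)


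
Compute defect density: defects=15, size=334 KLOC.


Defect density = defects / KLOC
Defect density = 15 / 334
Defect density = 0.045 defects/KLOC

0.045 defects/KLOC


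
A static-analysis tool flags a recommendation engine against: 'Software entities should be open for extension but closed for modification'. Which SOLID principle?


This describes the Open/Closed Principle (OCP)

Open/Closed Principle (OCP)


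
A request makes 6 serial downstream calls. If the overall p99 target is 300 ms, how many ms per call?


Formula: per_stage = total_budget / stages
per_stage = 300 / 6
per_stage = 50.0 ms

50.0 ms


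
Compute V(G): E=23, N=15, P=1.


Formula: V(G) = E - N + 2P
V(G) = 23 - 15 + 2*1
V(G) = 8 + 2
V(G) = 10

10


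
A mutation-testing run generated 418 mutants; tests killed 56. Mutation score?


Mutation score = killed / total * 100
Mutation score = 56 / 418 * 100
Mutation score = 13.4%

13.4%


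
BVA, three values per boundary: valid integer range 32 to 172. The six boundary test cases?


Range: [32, 172]
Boundaries: just below min, min, min+1, max-1, max, just above max
Values: [31, 32, 33, 171, 172, 173]

[31, 32, 33, 171, 172, 173]


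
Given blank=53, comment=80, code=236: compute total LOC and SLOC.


Total LOC = blank + comment + code
Total LOC = 53 + 80 + 236 = 369
SLOC (source only) = code = 236

Total LOC: 369, SLOC: 236


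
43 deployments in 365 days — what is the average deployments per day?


Formula: deployments per day = releases / days
= 43 / 365
= 0.118 deploys/day
(equivalently, 0.82 deploys/week)

0.118 deploys/day


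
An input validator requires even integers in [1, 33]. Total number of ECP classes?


Constraint: even integers in [1, 33]
Class 1: x < 1 — out-of-range invalid
Class 2: x in [1,33] but odd — wrong type invalid
Class 3: x in [1,33] and even — valid
Class 4: x > 33 — out-of-range invalid
Total equivalence classes: 4

4 equivalence classes


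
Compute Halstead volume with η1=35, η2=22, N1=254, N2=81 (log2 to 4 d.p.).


Formula: V = N * log2(η), where N = N1 + N2 and η = η1 + η2
η = 35 + 22 = 57
N = 254 + 81 = 335
log2(57) ≈ 5.8329
V = 335 * 5.8329 = 1954.02

1954.02


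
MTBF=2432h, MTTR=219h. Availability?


Availability = MTBF / (MTBF + MTTR)
Availability = 2432 / (2432 + 219)
Availability = 2432 / 2651
Availability = 91.739%

91.739%


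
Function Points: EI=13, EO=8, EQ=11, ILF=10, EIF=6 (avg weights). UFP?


UFP = EI*4 + EO*5 + EQ*4 + ILF*10 + EIF*7
UFP = 13*4 + 8*5 + 11*4 + 10*10 + 6*7
UFP = 52 + 40 + 44 + 100 + 42
UFP = 278

278


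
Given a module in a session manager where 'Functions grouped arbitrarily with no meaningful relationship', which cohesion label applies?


Reasoning: Worst: random grouping
Type: Coincidental cohesion

Coincidental cohesion


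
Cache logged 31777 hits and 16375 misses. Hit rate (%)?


Formula: hit rate = hits / (hits + misses) * 100
hit rate = 31777 / (31777 + 16375) * 100
hit rate = 31777 / 48152 * 100
hit rate = 65.99%

65.99%


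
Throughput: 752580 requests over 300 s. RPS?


Formula: throughput = requests / seconds
throughput = 752580 / 300
throughput = 2508.6 requests/second

2508.6 requests/second


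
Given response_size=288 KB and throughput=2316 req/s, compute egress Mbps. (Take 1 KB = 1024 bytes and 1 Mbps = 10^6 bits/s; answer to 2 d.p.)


Formula: Mbps = payload_bytes * RPS * 8 / 1e6
Payload per request = 288 KB = 288 * 1024 = 294912 bytes
Total bytes/sec = 294912 * 2316 = 683016192
Total bits/sec = 683016192 * 8 = 5464129536
Mbps = 5464129536 / 1e6 = 5464.13

5464.13 Mbps


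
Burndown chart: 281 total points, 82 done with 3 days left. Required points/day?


Formula: Required rate = Remaining points / Days left
Remaining = 281 - 82 = 199 points
Required rate = 199 / 3 = 66.33 points/day

66.33 points/day


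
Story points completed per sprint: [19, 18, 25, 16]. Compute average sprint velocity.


Formula: Avg velocity = Total points / Number of sprints
Points: [19, 18, 25, 16]
Sum = 19 + 18 + 25 + 16 = 78
Avg velocity = 78 / 4 = 19.5 points/sprint

19.5 points/sprint


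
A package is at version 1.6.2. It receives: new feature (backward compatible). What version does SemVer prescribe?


Current: 1.6.2
Change category: 'new feature (backward compatible)' → minor bump
SemVer rule: minor bump → increment MINOR, reset PATCH to 0 (MAJOR unchanged)
New: 1.7.0

1.7.0


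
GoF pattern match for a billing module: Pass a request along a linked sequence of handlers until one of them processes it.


This matches the Chain of Responsibility pattern

Chain of Responsibility


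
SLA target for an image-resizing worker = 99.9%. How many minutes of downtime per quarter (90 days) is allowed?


Formula: allowed downtime = period * (100 - SLA) / 100
Period (quarter (90 days)) = 129600 minutes
Unavailability fraction = (100 - 99.9) / 100
Allowed downtime = 129600 * (100 - 99.9) / 100
Allowed downtime = 129.6 minutes

129.6 minutes


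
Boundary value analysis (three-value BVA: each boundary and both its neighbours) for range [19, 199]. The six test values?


Range: [19, 199]
Boundaries: just below min, min, min+1, max-1, max, just above max
Values: [18, 19, 20, 198, 199, 200]

[18, 19, 20, 198, 199, 200]


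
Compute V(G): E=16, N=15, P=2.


Formula: V(G) = E - N + 2P
V(G) = 16 - 15 + 2*2
V(G) = 1 + 4
V(G) = 5

5


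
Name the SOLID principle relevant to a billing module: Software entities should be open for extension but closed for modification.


This describes the Open/Closed Principle (OCP)

Open/Closed Principle (OCP)


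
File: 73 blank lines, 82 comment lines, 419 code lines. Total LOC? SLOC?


Total LOC = blank + comment + code
Total LOC = 73 + 82 + 419 = 574
SLOC (source only) = code = 419

Total LOC: 574, SLOC: 419


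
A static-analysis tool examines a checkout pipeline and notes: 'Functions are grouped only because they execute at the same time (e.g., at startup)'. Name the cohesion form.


Reasoning: Related by timing only
Type: Temporal cohesion

Temporal cohesion


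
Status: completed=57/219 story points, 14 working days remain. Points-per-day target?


Formula: Required rate = Remaining points / Days left
Remaining = 219 - 57 = 162 points
Required rate = 162 / 14 = 11.57 points/day

11.57 points/day


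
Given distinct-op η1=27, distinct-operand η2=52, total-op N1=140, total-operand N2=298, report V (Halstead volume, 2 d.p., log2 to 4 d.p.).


Formula: V = N * log2(η), where N = N1 + N2 and η = η1 + η2
η = 27 + 52 = 79
N = 140 + 298 = 438
log2(79) ≈ 6.3038
V = 438 * 6.3038 = 2761.06

2761.06


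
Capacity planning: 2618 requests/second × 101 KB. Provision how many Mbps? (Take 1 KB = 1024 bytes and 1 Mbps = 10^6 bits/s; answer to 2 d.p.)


Formula: Mbps = payload_bytes * RPS * 8 / 1e6
Payload per request = 101 KB = 101 * 1024 = 103424 bytes
Total bytes/sec = 103424 * 2618 = 270764032
Total bits/sec = 270764032 * 8 = 2166112256
Mbps = 2166112256 / 1e6 = 2166.11

2166.11 Mbps


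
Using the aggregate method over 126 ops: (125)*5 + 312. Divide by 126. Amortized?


Formula: Amortized cost = Total cost / Operations
Total cost = (125 * 5) + (1 * 312)
Total cost = 625 + 312 = 937
Amortized = 937 / 126 = 7.4365

7.4365


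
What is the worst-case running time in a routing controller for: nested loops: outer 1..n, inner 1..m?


Reasoning: product of independent bounds
Complexity: O(n*m)

O(n*m)


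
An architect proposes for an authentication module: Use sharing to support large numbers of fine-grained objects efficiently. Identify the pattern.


This matches the Flyweight pattern

Flyweight


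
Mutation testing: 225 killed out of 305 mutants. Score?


Mutation score = killed / total * 100
Mutation score = 225 / 305 * 100
Mutation score = 73.77%

73.77%


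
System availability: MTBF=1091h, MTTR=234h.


Availability = MTBF / (MTBF + MTTR)
Availability = 1091 / (1091 + 234)
Availability = 1091 / 1325
Availability = 82.3396%

82.3396%


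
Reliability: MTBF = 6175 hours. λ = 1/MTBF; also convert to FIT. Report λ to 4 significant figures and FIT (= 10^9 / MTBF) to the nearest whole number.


Formula: λ = 1 / MTBF; FIT = λ × 1e9 = 1e9 / MTBF
λ = 1 / 6175 ≈ 1.619e-04 failures/hour
FIT = 1e9 / 6175 ≈ 161943 failures per 1e9 hours (nearest whole number)

λ = 1.619e-04 /h, FIT = 161943


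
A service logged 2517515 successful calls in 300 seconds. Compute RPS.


Formula: throughput = requests / seconds
throughput = 2517515 / 300
throughput = 8391.72 requests/second

8391.72 requests/second


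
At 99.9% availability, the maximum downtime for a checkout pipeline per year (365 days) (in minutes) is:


Formula: allowed downtime = period * (100 - SLA) / 100
Period (year (365 days)) = 525600 minutes
Unavailability fraction = (100 - 99.9) / 100
Allowed downtime = 525600 * (100 - 99.9) / 100
Allowed downtime = 525.6 minutes

525.6 minutes


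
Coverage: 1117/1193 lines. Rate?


Coverage = covered / total * 100
Coverage = 1117 / 1193 * 100
Coverage = 93.63%

93.63%


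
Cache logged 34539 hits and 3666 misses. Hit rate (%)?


Formula: hit rate = hits / (hits + misses) * 100
hit rate = 34539 / (34539 + 3666) * 100
hit rate = 34539 / 38205 * 100
hit rate = 90.4%

90.4%


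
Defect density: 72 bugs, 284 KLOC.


Defect density = defects / KLOC
Defect density = 72 / 284
Defect density = 0.254 defects/KLOC

0.254 defects/KLOC


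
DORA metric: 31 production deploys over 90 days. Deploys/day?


Formula: deployments per day = releases / days
= 31 / 90
= 0.344 deploys/day
(equivalently, 2.41 deploys/week)

0.344 deploys/day


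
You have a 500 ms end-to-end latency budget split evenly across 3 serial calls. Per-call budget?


Formula: per_stage = total_budget / stages
per_stage = 500 / 3
per_stage = 166.67 ms

166.67 ms


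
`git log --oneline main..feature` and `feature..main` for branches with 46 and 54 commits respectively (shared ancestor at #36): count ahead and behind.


Common ancestor: commit #36
feature commits after divergence: 46 - 36 = 10
main commits after divergence: 54 - 36 = 18
feature is 10 commits ahead of main
main is 18 commits ahead of feature

feature ahead: 10, main ahead: 18


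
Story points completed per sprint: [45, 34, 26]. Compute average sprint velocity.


Formula: Avg velocity = Total points / Number of sprints
Points: [45, 34, 26]
Sum = 45 + 34 + 26 = 105
Avg velocity = 105 / 3 = 35.0 points/sprint

35.0 points/sprint


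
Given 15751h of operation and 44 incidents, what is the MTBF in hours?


Formula: MTBF = Total operating time / Number of failures
MTBF = 15751 / 44
MTBF = 357.98 hours

357.98 hours


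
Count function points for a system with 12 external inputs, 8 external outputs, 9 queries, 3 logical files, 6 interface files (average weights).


UFP = EI*4 + EO*5 + EQ*4 + ILF*10 + EIF*7
UFP = 12*4 + 8*5 + 9*4 + 3*10 + 6*7
UFP = 48 + 40 + 36 + 30 + 42
UFP = 196

196


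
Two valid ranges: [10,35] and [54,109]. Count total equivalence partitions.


Valid ranges: [10,35] and [54,109]
Class 1: x < 10 — invalid
Class 2: 10 ≤ x ≤ 35 — valid
Class 3: 35 < x < 54 — invalid (gap between ranges)
Class 4: 54 ≤ x ≤ 109 — valid
Class 5: x > 109 — invalid
Total equivalence classes: 5

5 equivalence classes


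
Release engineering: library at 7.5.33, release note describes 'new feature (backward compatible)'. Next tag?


Current: 7.5.33
Change category: 'new feature (backward compatible)' → minor bump
SemVer rule: minor bump → increment MINOR, reset PATCH to 0 (MAJOR unchanged)
New: 7.6.0

7.6.0


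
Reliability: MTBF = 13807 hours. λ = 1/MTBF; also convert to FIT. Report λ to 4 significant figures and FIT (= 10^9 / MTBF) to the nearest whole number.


Formula: λ = 1 / MTBF; FIT = λ × 1e9 = 1e9 / MTBF
λ = 1 / 13807 ≈ 7.243e-05 failures/hour
FIT = 1e9 / 13807 ≈ 72427 failures per 1e9 hours (nearest whole number)

λ = 7.243e-05 /h, FIT = 72427


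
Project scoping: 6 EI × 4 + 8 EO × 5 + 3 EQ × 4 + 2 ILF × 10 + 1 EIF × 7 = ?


UFP = EI*4 + EO*5 + EQ*4 + ILF*10 + EIF*7
UFP = 6*4 + 8*5 + 3*4 + 2*10 + 1*7
UFP = 24 + 40 + 12 + 20 + 7
UFP = 103

103


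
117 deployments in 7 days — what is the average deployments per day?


Formula: deployments per day = releases / days
= 117 / 7
= 16.714 deploys/day
(equivalently, 117.0 deploys/week)

16.714 deploys/day


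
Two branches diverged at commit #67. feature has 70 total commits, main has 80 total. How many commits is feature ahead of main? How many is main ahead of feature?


Common ancestor: commit #67
feature commits after divergence: 70 - 67 = 3
main commits after divergence: 80 - 67 = 13
feature is 3 commits ahead of main
main is 13 commits ahead of feature

feature ahead: 3, main ahead: 13


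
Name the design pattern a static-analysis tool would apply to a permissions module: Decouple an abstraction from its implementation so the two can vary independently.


This matches the Bridge pattern

Bridge


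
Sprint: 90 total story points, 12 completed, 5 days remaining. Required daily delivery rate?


Formula: Required rate = Remaining points / Days left
Remaining = 90 - 12 = 78 points
Required rate = 78 / 5 = 15.6 points/day

15.6 points/day


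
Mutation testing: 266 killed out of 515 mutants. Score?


Mutation score = killed / total * 100
Mutation score = 266 / 515 * 100
Mutation score = 51.65%

51.65%


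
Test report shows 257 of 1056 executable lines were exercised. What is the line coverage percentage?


Coverage = covered / total * 100
Coverage = 257 / 1056 * 100
Coverage = 24.34%

24.34%


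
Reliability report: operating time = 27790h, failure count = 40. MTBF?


Formula: MTBF = Total operating time / Number of failures
MTBF = 27790 / 40
MTBF = 694.75 hours

694.75 hours


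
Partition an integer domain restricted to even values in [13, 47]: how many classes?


Constraint: even integers in [13, 47]
Class 1: x < 13 — out-of-range invalid
Class 2: x in [13,47] but odd — wrong type invalid
Class 3: x in [13,47] and even — valid
Class 4: x > 47 — out-of-range invalid
Total equivalence classes: 4

4 equivalence classes


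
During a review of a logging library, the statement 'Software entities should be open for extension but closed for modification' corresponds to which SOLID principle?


This describes the Open/Closed Principle (OCP)

Open/Closed Principle (OCP)


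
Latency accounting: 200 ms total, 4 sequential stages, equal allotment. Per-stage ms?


Formula: per_stage = total_budget / stages
per_stage = 200 / 4
per_stage = 50.0 ms

50.0 ms


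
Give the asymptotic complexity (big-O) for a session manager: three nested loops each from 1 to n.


Reasoning: three levels of nesting over n
Complexity: O(n^3)

O(n^3)


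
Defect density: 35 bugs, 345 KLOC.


Defect density = defects / KLOC
Defect density = 35 / 345
Defect density = 0.101 defects/KLOC

0.101 defects/KLOC


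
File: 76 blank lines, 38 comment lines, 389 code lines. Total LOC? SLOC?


Total LOC = blank + comment + code
Total LOC = 76 + 38 + 389 = 503
SLOC (source only) = code = 389

Total LOC: 503, SLOC: 389


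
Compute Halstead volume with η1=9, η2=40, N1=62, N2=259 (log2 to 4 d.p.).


Formula: V = N * log2(η), where N = N1 + N2 and η = η1 + η2
η = 9 + 40 = 49
N = 62 + 259 = 321
log2(49) ≈ 5.6147
V = 321 * 5.6147 = 1802.32

1802.32


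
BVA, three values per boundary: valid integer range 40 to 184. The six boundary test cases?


Range: [40, 184]
Boundaries: just below min, min, min+1, max-1, max, just above max
Values: [39, 40, 41, 183, 184, 185]

[39, 40, 41, 183, 184, 185]


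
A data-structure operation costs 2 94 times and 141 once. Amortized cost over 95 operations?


Formula: Amortized cost = Total cost / Operations
Total cost = (94 * 2) + (1 * 141)
Total cost = 188 + 141 = 329
Amortized = 329 / 95 = 3.4632

3.4632


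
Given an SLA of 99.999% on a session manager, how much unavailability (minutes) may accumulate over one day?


Formula: allowed downtime = period * (100 - SLA) / 100
Period (day) = 1440 minutes
Unavailability fraction = (100 - 99.999) / 100
Allowed downtime = 1440 * (100 - 99.999) / 100
Allowed downtime = 0.0144 minutes

0.0144 minutes


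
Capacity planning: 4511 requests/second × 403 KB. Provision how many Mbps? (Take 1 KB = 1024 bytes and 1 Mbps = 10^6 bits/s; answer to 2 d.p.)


Formula: Mbps = payload_bytes * RPS * 8 / 1e6
Payload per request = 403 KB = 403 * 1024 = 412672 bytes
Total bytes/sec = 412672 * 4511 = 1861563392
Total bits/sec = 1861563392 * 8 = 14892507136
Mbps = 14892507136 / 1e6 = 14892.51

14892.51 Mbps


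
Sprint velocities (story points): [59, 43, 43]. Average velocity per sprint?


Formula: Avg velocity = Total points / Number of sprints
Points: [59, 43, 43]
Sum = 59 + 43 + 43 = 145
Avg velocity = 145 / 3 = 48.33 points/sprint

48.33 points/sprint


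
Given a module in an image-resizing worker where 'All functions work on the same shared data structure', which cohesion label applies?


Reasoning: Functions share data
Type: Communicational cohesion

Communicational cohesion


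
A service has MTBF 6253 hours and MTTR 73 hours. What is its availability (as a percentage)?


Availability = MTBF / (MTBF + MTTR)
Availability = 6253 / (6253 + 73)
Availability = 6253 / 6326
Availability = 98.846%

98.846%


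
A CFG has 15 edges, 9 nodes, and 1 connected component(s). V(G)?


Formula: V(G) = E - N + 2P
V(G) = 15 - 9 + 2*1
V(G) = 6 + 2
V(G) = 8

8


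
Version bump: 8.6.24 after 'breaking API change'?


Current: 8.6.24
Change category: 'breaking API change' → major bump
SemVer rule: major bump → increment MAJOR, reset MINOR and PATCH to 0
New: 9.0.0

9.0.0


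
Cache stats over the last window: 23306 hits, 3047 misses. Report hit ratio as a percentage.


Formula: hit rate = hits / (hits + misses) * 100
hit rate = 23306 / (23306 + 3047) * 100
hit rate = 23306 / 26353 * 100
hit rate = 88.44%

88.44%


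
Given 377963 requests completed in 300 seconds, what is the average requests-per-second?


Formula: throughput = requests / seconds
throughput = 377963 / 300
throughput = 1259.88 requests/second

1259.88 requests/second


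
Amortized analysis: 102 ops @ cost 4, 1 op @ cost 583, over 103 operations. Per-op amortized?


Formula: Amortized cost = Total cost / Operations
Total cost = (102 * 4) + (1 * 583)
Total cost = 408 + 583 = 991
Amortized = 991 / 103 = 9.6214

9.6214


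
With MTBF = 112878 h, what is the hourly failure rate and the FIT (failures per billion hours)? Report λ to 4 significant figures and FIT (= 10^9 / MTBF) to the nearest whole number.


Formula: λ = 1 / MTBF; FIT = λ × 1e9 = 1e9 / MTBF
λ = 1 / 112878 ≈ 8.859e-06 failures/hour
FIT = 1e9 / 112878 ≈ 8859 failures per 1e9 hours (nearest whole number)

λ = 8.859e-06 /h, FIT = 8859


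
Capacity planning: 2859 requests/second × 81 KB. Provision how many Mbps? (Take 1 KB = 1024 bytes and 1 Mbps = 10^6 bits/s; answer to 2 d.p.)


Formula: Mbps = payload_bytes * RPS * 8 / 1e6
Payload per request = 81 KB = 81 * 1024 = 82944 bytes
Total bytes/sec = 82944 * 2859 = 237136896
Total bits/sec = 237136896 * 8 = 1897095168
Mbps = 1897095168 / 1e6 = 1897.1

1897.1 Mbps


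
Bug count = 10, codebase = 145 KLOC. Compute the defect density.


Defect density = defects / KLOC
Defect density = 10 / 145
Defect density = 0.069 defects/KLOC

0.069 defects/KLOC


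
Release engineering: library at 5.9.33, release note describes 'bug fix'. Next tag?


Current: 5.9.33
Change category: 'bug fix' → patch bump
SemVer rule: patch bump → increment PATCH (MAJOR and MINOR unchanged)
New: 5.9.34

5.9.34


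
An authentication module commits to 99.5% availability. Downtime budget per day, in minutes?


Formula: allowed downtime = period * (100 - SLA) / 100
Period (day) = 1440 minutes
Unavailability fraction = (100 - 99.5) / 100
Allowed downtime = 1440 * (100 - 99.5) / 100
Allowed downtime = 7.2 minutes

7.2 minutes


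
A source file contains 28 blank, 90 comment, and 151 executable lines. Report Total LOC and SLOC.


Total LOC = blank + comment + code
Total LOC = 28 + 90 + 151 = 269
SLOC (source only) = code = 151

Total LOC: 269, SLOC: 151


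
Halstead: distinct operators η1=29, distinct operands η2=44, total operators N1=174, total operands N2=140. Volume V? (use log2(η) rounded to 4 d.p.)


Formula: V = N * log2(η), where N = N1 + N2 and η = η1 + η2
η = 29 + 44 = 73
N = 174 + 140 = 314
log2(73) ≈ 6.1898
V = 314 * 6.1898 = 1943.60

1943.60


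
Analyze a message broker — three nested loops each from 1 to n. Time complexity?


Reasoning: three levels of nesting over n
Complexity: O(n^3)

O(n^3)


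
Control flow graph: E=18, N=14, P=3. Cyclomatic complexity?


Formula: V(G) = E - N + 2P
V(G) = 18 - 14 + 2*3
V(G) = 4 + 6
V(G) = 10

10


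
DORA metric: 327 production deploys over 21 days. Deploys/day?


Formula: deployments per day = releases / days
= 327 / 21
= 15.571 deploys/day
(equivalently, 109.0 deploys/week)

15.571 deploys/day


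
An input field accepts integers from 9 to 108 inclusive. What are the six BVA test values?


Range: [9, 108]
Boundaries: just below min, min, min+1, max-1, max, just above max
Values: [8, 9, 10, 107, 108, 109]

[8, 9, 10, 107, 108, 109]


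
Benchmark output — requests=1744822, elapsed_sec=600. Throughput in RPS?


Formula: throughput = requests / seconds
throughput = 1744822 / 600
throughput = 2908.04 requests/second

2908.04 requests/second


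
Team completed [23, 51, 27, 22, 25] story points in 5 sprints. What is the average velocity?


Formula: Avg velocity = Total points / Number of sprints
Points: [23, 51, 27, 22, 25]
Sum = 23 + 51 + 27 + 22 + 25 = 148
Avg velocity = 148 / 5 = 29.6 points/sprint

29.6 points/sprint


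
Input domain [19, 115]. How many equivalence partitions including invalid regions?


Valid range: [19, 115]
Class 1: x < 19 — invalid
Class 2: 19 ≤ x ≤ 115 — valid
Class 3: x > 115 — invalid
Total equivalence classes: 3

3 equivalence classes


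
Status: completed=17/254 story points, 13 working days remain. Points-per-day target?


Formula: Required rate = Remaining points / Days left
Remaining = 254 - 17 = 237 points
Required rate = 237 / 13 = 18.23 points/day

18.23 points/day


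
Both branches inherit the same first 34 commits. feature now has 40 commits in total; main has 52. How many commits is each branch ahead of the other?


Common ancestor: commit #34
feature commits after divergence: 40 - 34 = 6
main commits after divergence: 52 - 34 = 18
feature is 6 commits ahead of main
main is 18 commits ahead of feature

feature ahead: 6, main ahead: 18


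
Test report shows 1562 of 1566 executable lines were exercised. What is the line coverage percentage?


Coverage = covered / total * 100
Coverage = 1562 / 1566 * 100
Coverage = 99.74%

99.74%


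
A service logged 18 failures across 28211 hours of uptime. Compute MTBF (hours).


Formula: MTBF = Total operating time / Number of failures
MTBF = 28211 / 18
MTBF = 1567.28 hours

1567.28 hours


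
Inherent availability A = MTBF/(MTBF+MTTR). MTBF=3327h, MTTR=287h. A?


Availability = MTBF / (MTBF + MTTR)
Availability = 3327 / (3327 + 287)
Availability = 3327 / 3614
Availability = 92.0587%

92.0587%


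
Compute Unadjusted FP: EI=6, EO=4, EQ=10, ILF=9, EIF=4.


UFP = EI*4 + EO*5 + EQ*4 + ILF*10 + EIF*7
UFP = 6*4 + 4*5 + 10*4 + 9*10 + 4*7
UFP = 24 + 20 + 40 + 90 + 28
UFP = 202

202


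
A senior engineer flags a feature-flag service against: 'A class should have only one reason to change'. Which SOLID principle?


This describes the Single Responsibility Principle (SRP)

Single Responsibility Principle (SRP)


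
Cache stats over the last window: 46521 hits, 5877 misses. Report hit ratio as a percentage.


Formula: hit rate = hits / (hits + misses) * 100
hit rate = 46521 / (46521 + 5877) * 100
hit rate = 46521 / 52398 * 100
hit rate = 88.78%

88.78%


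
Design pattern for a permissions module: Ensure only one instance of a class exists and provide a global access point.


This matches the Singleton pattern

Singleton


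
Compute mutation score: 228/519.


Mutation score = killed / total * 100
Mutation score = 228 / 519 * 100
Mutation score = 43.93%

43.93%


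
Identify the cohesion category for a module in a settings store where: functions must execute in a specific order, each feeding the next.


Reasoning: Output of one is input to next
Type: Sequential cohesion

Sequential cohesion


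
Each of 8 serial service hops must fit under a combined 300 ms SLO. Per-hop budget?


Formula: per_stage = total_budget / stages
per_stage = 300 / 8
per_stage = 37.5 ms

37.5 ms


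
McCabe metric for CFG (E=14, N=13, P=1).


Formula: V(G) = E - N + 2P
V(G) = 14 - 13 + 2*1
V(G) = 1 + 2
V(G) = 3

3


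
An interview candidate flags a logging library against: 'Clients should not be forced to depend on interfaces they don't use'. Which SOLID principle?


This describes the Interface Segregation Principle (ISP)

Interface Segregation Principle (ISP)


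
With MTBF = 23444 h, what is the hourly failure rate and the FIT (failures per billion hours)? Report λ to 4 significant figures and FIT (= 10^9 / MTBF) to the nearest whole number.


Formula: λ = 1 / MTBF; FIT = λ × 1e9 = 1e9 / MTBF
λ = 1 / 23444 ≈ 4.265e-05 failures/hour
FIT = 1e9 / 23444 ≈ 42655 failures per 1e9 hours (nearest whole number)

λ = 4.265e-05 /h, FIT = 42655


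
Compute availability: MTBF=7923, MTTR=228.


Availability = MTBF / (MTBF + MTTR)
Availability = 7923 / (7923 + 228)
Availability = 7923 / 8151
Availability = 97.2028%

97.2028%


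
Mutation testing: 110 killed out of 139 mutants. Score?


Mutation score = killed / total * 100
Mutation score = 110 / 139 * 100
Mutation score = 79.14%

79.14%


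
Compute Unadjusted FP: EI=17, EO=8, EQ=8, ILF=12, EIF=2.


UFP = EI*4 + EO*5 + EQ*4 + ILF*10 + EIF*7
UFP = 17*4 + 8*5 + 8*4 + 12*10 + 2*7
UFP = 68 + 40 + 32 + 120 + 14
UFP = 274

274


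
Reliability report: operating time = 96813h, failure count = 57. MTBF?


Formula: MTBF = Total operating time / Number of failures
MTBF = 96813 / 57
MTBF = 1698.47 hours

1698.47 hours


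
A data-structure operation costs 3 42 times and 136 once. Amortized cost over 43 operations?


Formula: Amortized cost = Total cost / Operations
Total cost = (42 * 3) + (1 * 136)
Total cost = 126 + 136 = 262
Amortized = 262 / 43 = 6.093

6.093


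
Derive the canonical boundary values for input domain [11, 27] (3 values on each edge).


Range: [11, 27]
Boundaries: just below min, min, min+1, max-1, max, just above max
Values: [10, 11, 12, 26, 27, 28]

[10, 11, 12, 26, 27, 28]


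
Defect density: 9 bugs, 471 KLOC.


Defect density = defects / KLOC
Defect density = 9 / 471
Defect density = 0.019 defects/KLOC

0.019 defects/KLOC


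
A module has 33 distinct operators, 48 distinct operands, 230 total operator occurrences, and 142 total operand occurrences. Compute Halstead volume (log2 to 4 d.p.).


Formula: V = N * log2(η), where N = N1 + N2 and η = η1 + η2
η = 33 + 48 = 81
N = 230 + 142 = 372
log2(81) ≈ 6.3399
V = 372 * 6.3399 = 2358.44

2358.44


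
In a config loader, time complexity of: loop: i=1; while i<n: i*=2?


Reasoning: i doubles each step so iterations are log2(n)
Complexity: O(log n)

O(log n)


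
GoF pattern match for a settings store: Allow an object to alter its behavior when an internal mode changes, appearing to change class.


This matches the State pattern

State


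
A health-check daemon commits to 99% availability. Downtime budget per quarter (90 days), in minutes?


Formula: allowed downtime = period * (100 - SLA) / 100
Period (quarter (90 days)) = 129600 minutes
Unavailability fraction = (100 - 99.0) / 100
Allowed downtime = 129600 * (100 - 99.0) / 100
Allowed downtime = 1296.0 minutes

1296.0 minutes


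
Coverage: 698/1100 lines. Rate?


Coverage = covered / total * 100
Coverage = 698 / 1100 * 100
Coverage = 63.45%

63.45%


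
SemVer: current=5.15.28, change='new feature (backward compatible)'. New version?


Current: 5.15.28
Change category: 'new feature (backward compatible)' → minor bump
SemVer rule: minor bump → increment MINOR, reset PATCH to 0 (MAJOR unchanged)
New: 5.16.0

5.16.0


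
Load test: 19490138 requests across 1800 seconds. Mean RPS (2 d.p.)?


Formula: throughput = requests / seconds
throughput = 19490138 / 1800
throughput = 10827.85 requests/second

10827.85 requests/second


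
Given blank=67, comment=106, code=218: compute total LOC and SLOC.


Total LOC = blank + comment + code
Total LOC = 67 + 106 + 218 = 391
SLOC (source only) = code = 218

Total LOC: 391, SLOC: 218


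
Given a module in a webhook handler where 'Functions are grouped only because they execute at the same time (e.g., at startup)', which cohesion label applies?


Reasoning: Related by timing only
Type: Temporal cohesion

Temporal cohesion


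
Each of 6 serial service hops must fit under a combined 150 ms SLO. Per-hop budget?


Formula: per_stage = total_budget / stages
per_stage = 150 / 6
per_stage = 25.0 ms

25.0 ms


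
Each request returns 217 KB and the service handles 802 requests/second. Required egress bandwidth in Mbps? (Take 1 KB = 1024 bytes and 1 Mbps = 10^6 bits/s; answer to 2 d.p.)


Formula: Mbps = payload_bytes * RPS * 8 / 1e6
Payload per request = 217 KB = 217 * 1024 = 222208 bytes
Total bytes/sec = 222208 * 802 = 178210816
Total bits/sec = 178210816 * 8 = 1425686528
Mbps = 1425686528 / 1e6 = 1425.69

1425.69 Mbps


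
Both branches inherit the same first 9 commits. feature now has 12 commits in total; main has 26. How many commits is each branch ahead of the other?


Common ancestor: commit #9
feature commits after divergence: 12 - 9 = 3
main commits after divergence: 26 - 9 = 17
feature is 3 commits ahead of main
main is 17 commits ahead of feature

feature ahead: 3, main ahead: 17


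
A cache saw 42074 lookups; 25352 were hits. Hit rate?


Formula: hit rate = hits / (hits + misses) * 100
hit rate = 25352 / (25352 + 16722) * 100
hit rate = 25352 / 42074 * 100
hit rate = 60.26%

60.26%


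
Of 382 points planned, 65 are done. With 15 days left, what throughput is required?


Formula: Required rate = Remaining points / Days left
Remaining = 382 - 65 = 317 points
Required rate = 317 / 15 = 21.13 points/day

21.13 points/day


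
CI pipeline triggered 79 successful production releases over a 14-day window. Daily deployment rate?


Formula: deployments per day = releases / days
= 79 / 14
= 5.643 deploys/day
(equivalently, 39.5 deploys/week)

5.643 deploys/day


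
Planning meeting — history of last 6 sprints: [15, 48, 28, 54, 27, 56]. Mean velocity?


Formula: Avg velocity = Total points / Number of sprints
Points: [15, 48, 28, 54, 27, 56]
Sum = 15 + 48 + 28 + 54 + 27 + 56 = 228
Avg velocity = 228 / 6 = 38.0 points/sprint

38.0 points/sprint


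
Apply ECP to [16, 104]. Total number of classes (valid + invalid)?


Valid range: [16, 104]
Class 1: x < 16 — invalid
Class 2: 16 ≤ x ≤ 104 — valid
Class 3: x > 104 — invalid
Total equivalence classes: 3

3 equivalence classes


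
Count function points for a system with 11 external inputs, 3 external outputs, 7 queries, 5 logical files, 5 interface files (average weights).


UFP = EI*4 + EO*5 + EQ*4 + ILF*10 + EIF*7
UFP = 11*4 + 3*5 + 7*4 + 5*10 + 5*7
UFP = 44 + 15 + 28 + 50 + 35
UFP = 172

172


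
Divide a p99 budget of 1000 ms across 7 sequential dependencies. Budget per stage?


Formula: per_stage = total_budget / stages
per_stage = 1000 / 7
per_stage = 142.86 ms

142.86 ms


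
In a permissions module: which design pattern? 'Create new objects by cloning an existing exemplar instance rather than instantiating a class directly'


This matches the Prototype pattern

Prototype


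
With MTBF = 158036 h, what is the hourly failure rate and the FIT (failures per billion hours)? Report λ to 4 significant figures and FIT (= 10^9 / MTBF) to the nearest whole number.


Formula: λ = 1 / MTBF; FIT = λ × 1e9 = 1e9 / MTBF
λ = 1 / 158036 ≈ 6.328e-06 failures/hour
FIT = 1e9 / 158036 ≈ 6328 failures per 1e9 hours (nearest whole number)

λ = 6.328e-06 /h, FIT = 6328


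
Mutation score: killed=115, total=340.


Mutation score = killed / total * 100
Mutation score = 115 / 340 * 100
Mutation score = 33.82%

33.82%


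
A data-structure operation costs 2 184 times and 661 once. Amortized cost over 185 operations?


Formula: Amortized cost = Total cost / Operations
Total cost = (184 * 2) + (1 * 661)
Total cost = 368 + 661 = 1029
Amortized = 1029 / 185 = 5.5622

5.5622


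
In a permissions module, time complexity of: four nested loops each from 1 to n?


Reasoning: four levels of nesting
Complexity: O(n^4)

O(n^4)


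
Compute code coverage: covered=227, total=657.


Coverage = covered / total * 100
Coverage = 227 / 657 * 100
Coverage = 34.55%

34.55%


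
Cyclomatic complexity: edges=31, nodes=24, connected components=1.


Formula: V(G) = E - N + 2P
V(G) = 31 - 24 + 2*1
V(G) = 7 + 2
V(G) = 9

9


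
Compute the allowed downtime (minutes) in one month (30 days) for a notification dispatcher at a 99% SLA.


Formula: allowed downtime = period * (100 - SLA) / 100
Period (month (30 days)) = 43200 minutes
Unavailability fraction = (100 - 99.0) / 100
Allowed downtime = 43200 * (100 - 99.0) / 100
Allowed downtime = 432.0 minutes

432.0 minutes


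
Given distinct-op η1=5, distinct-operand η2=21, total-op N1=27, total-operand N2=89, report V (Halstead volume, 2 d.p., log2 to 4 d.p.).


Formula: V = N * log2(η), where N = N1 + N2 and η = η1 + η2
η = 5 + 21 = 26
N = 27 + 89 = 116
log2(26) ≈ 4.7004
V = 116 * 4.7004 = 545.25

545.25


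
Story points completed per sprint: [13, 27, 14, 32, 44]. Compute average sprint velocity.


Formula: Avg velocity = Total points / Number of sprints
Points: [13, 27, 14, 32, 44]
Sum = 13 + 27 + 14 + 32 + 44 = 130
Avg velocity = 130 / 5 = 26.0 points/sprint

26.0 points/sprint


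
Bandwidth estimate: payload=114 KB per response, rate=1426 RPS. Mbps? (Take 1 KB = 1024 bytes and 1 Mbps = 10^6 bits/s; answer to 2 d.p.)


Formula: Mbps = payload_bytes * RPS * 8 / 1e6
Payload per request = 114 KB = 114 * 1024 = 116736 bytes
Total bytes/sec = 116736 * 1426 = 166465536
Total bits/sec = 166465536 * 8 = 1331724288
Mbps = 1331724288 / 1e6 = 1331.72

1331.72 Mbps


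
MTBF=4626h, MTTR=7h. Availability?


Availability = MTBF / (MTBF + MTTR)
Availability = 4626 / (4626 + 7)
Availability = 4626 / 4633
Availability = 99.8489%

99.8489%


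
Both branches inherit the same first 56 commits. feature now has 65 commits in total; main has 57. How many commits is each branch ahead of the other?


Common ancestor: commit #56
feature commits after divergence: 65 - 56 = 9
main commits after divergence: 57 - 56 = 1
feature is 9 commits ahead of main
main is 1 commits ahead of feature

feature ahead: 9, main ahead: 1


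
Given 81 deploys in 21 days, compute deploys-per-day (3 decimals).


Formula: deployments per day = releases / days
= 81 / 21
= 3.857 deploys/day
(equivalently, 27.0 deploys/week)

3.857 deploys/day


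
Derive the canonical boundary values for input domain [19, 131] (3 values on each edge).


Range: [19, 131]
Boundaries: just below min, min, min+1, max-1, max, just above max
Values: [18, 19, 20, 130, 131, 132]

[18, 19, 20, 130, 131, 132]


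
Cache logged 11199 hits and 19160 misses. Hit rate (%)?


Formula: hit rate = hits / (hits + misses) * 100
hit rate = 11199 / (11199 + 19160) * 100
hit rate = 11199 / 30359 * 100
hit rate = 36.89%

36.89%


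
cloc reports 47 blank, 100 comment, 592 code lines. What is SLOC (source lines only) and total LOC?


Total LOC = blank + comment + code
Total LOC = 47 + 100 + 592 = 739
SLOC (source only) = code = 592

Total LOC: 739, SLOC: 592


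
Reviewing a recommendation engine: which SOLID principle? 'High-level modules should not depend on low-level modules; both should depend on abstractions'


This describes the Dependency Inversion Principle (DIP)

Dependency Inversion Principle (DIP)


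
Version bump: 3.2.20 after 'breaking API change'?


Current: 3.2.20
Change category: 'breaking API change' → major bump
SemVer rule: major bump → increment MAJOR, reset MINOR and PATCH to 0
New: 4.0.0

4.0.0


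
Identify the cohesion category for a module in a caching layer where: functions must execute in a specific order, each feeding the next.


Reasoning: Output of one is input to next
Type: Sequential cohesion

Sequential cohesion
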